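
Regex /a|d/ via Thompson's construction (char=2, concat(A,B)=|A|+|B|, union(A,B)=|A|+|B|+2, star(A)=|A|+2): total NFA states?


Syntax tree has 2 char leaf(s), 1 union(s), 0 star(s)
chars contribute 2×2 = 4; each union adds +2; each star adds +2
Total: 4 + 2 + 0 = 6 states


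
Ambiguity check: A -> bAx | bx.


balanced b^n…x^n: each string has a unique parse
Unambiguous


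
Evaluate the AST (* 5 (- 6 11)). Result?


Evaluate inner: (- 6 11) = -5
Evaluate root: (* 5 -5) = -25
Result: -25


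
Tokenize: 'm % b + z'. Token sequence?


Scan left to right, longest-match per lexeme
Tokens: ID(m), OP(%), ID(b), OP(+), ID(z)


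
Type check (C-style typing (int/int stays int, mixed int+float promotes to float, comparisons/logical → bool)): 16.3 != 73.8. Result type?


Operand types: float != float
Rule: comparison yields bool
Result type: bool


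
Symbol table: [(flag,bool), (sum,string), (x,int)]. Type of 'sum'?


Lookup 'sum' → type string


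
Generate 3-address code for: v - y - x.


Break into single-operator statements:
t1 = v - y
t2 = t1 - x


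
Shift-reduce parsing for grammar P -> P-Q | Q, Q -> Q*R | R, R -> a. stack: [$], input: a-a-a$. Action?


no handle on stack; shift 'a'
Action: shift


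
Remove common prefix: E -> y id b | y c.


Common prefix: 'y'
Factored: E -> y E', E' -> id b | c


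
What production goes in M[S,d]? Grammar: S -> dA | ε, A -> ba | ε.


For [S, d]: 'd' ∈ FIRST(dA)
Entry: S -> dA


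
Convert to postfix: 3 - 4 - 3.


Left to right (same or higher precedence on left)
Postfix: 3 4 - 3 -


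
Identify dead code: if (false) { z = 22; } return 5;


condition is constant false, so the whole block is unreachable
Dead: 'if (false) { z = 22; }'


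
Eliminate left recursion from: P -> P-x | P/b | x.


Left-recursive alternatives: P-x, P/b; non-recursive: x
Introduce P': P -> xP', P' -> -xP' | /bP' | ε


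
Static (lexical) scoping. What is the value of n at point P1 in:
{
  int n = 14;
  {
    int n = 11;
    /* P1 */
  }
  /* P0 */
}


n declared in the same block as P1
n = 11


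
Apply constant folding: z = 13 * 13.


13 * 13 = 169 at compile time
Optimized: z = 169


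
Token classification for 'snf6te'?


Pattern: letter/underscore followed by alphanumerics, not a keyword
Type: IDENTIFIER


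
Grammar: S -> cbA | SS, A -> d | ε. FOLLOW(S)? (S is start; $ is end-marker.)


$ ∈ FOLLOW(S). For each A -> αBβ: add FIRST(β)\{ε} to FOLLOW(B); if β nullable, add FOLLOW(A).
FOLLOW(S) = {$, c}


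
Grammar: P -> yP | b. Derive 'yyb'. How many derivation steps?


Derivation: P => yP => yyP => yyb
Steps: 3


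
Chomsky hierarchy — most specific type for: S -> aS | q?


Right-linear: every RHS is a terminal or a terminal followed by one nonterminal
Classification: Type 3 (Regular)


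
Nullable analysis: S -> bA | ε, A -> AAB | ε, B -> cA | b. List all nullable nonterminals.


A nonterminal is nullable iff some alternative derives ε (directly, or every symbol in it is nullable)
Nullable: {A, S}


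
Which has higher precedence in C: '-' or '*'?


'*' is multiplicative (level 10); '-' is additive (level 9)
Higher level binds tighter
'*' has higher precedence than '-'


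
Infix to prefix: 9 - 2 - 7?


left-to-right (same/higher precedence on left): tree is (- (- 9 2) 7)
Prefix: - - 9 2 7


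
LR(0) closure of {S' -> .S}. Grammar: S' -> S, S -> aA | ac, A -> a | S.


Start: S' -> .S
For each item with dot before a nonterminal B, add B -> .γ for every B-production
Closure: [S' -> .S, S -> .aA, S -> .ac]


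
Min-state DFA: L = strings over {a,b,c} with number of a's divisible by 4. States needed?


Track (count of a) mod 4: states 0..3, accept at 0
Minimal DFA: 4 states


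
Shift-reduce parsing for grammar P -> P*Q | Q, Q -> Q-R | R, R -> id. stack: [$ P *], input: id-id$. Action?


no handle ('P*' is not any RHS); shift 'id'
Action: shift


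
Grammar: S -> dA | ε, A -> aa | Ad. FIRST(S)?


Per alternative of S: FIRST(dA) = {d}; FIRST(ε) = {ε}
FIRST(S) = {d, ε}


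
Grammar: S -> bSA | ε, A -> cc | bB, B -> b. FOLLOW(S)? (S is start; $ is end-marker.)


$ ∈ FOLLOW(S). For each A -> αBβ: add FIRST(β)\{ε} to FOLLOW(B); if β nullable, add FOLLOW(A).
FOLLOW(S) = {$, b, c}


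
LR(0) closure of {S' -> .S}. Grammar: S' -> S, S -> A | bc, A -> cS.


Start: S' -> .S
For each item with dot before a nonterminal B, add B -> .γ for every B-production
Closure: [S' -> .S, S -> .A, S -> .bc, A -> .cS]


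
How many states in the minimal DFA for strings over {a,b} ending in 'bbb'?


Track the longest suffix of input matching a prefix of 'bbb': 4 classes (prefixes of length 0..3)
Minimal DFA: 4 states


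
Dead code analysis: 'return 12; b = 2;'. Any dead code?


statement follows a return and is unreachable
Dead: 'b = 2'


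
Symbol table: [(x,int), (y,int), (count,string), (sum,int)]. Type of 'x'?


Lookup 'x' → type int


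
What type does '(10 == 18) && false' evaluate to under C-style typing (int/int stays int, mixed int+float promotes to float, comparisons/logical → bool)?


Operand types: bool && bool
Rule: logical operators take bool operands and yield bool
Result type: bool


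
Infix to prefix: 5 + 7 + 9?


left-to-right (same/higher precedence on left): tree is (+ (+ 5 7) 9)
Prefix: + + 5 7 9


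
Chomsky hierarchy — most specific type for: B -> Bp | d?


Left-linear: every RHS is a terminal or one nonterminal followed by a terminal
Classification: Type 3 (Regular)


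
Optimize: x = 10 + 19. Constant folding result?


10 + 19 = 29 at compile time
Optimized: x = 29


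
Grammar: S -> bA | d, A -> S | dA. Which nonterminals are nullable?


A nonterminal is nullable iff some alternative derives ε (directly, or every symbol in it is nullable)
Nullable: {}


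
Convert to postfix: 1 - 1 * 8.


* has higher precedence, evaluate 1*8 first
Postfix: 1 1 8 * -


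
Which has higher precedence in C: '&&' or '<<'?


'<<' is shift (level 8); '&&' is logical AND (level 2)
Higher level binds tighter
'<<' has higher precedence than '&&'


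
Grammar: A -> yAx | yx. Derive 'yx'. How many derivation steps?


Derivation: A => yx
Steps: 1


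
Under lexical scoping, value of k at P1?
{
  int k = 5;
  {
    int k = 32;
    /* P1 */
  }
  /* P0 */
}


k declared in the same block as P1
k = 32


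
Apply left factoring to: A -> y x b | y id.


Common prefix: 'y'
Factored: A -> y A', A' -> x b | id


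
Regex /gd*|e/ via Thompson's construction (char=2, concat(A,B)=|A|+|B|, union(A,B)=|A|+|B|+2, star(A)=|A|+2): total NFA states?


Syntax tree has 3 char leaf(s), 1 union(s), 1 star(s)
chars contribute 3×2 = 6; each union adds +2; each star adds +2
Total: 6 + 2 + 2 = 10 states


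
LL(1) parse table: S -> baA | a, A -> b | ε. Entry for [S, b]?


For [S, b]: 'b' ∈ FIRST(baA)
Entry: S -> baA


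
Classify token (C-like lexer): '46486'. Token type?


Pattern: digits only
Type: INTEGER_LITERAL


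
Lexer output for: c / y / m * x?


Scan left to right, longest-match per lexeme
Tokens: ID(c), OP(/), ID(y), OP(/), ID(m), OP(*), ID(x)


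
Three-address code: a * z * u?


Break into single-operator statements:
t1 = a * z
t2 = t1 * u


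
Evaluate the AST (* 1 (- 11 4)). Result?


Evaluate inner: (- 11 4) = 7
Evaluate root: (* 1 7) = 7
Result: 7


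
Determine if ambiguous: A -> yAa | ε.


balanced y^n…a^n: each string has a unique parse
Unambiguous


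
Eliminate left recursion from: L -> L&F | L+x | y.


Left-recursive alternatives: L&F, L+x; non-recursive: y
Introduce L': L -> yL', L' -> &FL' | +xL' | ε


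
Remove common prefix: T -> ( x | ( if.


Common prefix: '('
Factored: T -> ( T', T' -> x | if


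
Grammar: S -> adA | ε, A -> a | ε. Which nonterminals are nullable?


A nonterminal is nullable iff some alternative derives ε (directly, or every symbol in it is nullable)
Nullable: {A, S}


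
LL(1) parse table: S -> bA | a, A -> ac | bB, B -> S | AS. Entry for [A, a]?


For [A, a]: 'a' ∈ FIRST(ac)
Entry: A -> ac


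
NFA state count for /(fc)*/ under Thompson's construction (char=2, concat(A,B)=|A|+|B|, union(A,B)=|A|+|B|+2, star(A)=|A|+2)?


Syntax tree has 2 char leaf(s), 0 union(s), 1 star(s)
chars contribute 2×2 = 4; each union adds +2; each star adds +2
Total: 4 + 0 + 2 = 6 states


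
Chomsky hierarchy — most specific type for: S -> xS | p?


Right-linear: every RHS is a terminal or a terminal followed by one nonterminal
Classification: Type 3 (Regular)


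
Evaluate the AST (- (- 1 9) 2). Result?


Evaluate inner: (- 1 9) = -8
Evaluate root: (- -8 2) = -10
Result: -10


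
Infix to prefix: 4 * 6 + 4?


left-to-right (same/higher precedence on left): tree is (+ (* 4 6) 4)
Prefix: + * 4 6 4


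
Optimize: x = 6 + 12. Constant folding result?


6 + 12 = 18 at compile time
Optimized: x = 18


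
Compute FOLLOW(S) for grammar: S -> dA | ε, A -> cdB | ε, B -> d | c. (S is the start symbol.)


$ ∈ FOLLOW(S). For each A -> αBβ: add FIRST(β)\{ε} to FOLLOW(B); if β nullable, add FOLLOW(A).
FOLLOW(S) = {$}


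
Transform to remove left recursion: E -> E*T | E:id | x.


Left-recursive alternatives: E*T, E:id; non-recursive: x
Introduce E': E -> xE', E' -> *TE' | :idE' | ε


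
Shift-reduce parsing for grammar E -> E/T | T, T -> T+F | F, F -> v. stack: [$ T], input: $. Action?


lookahead ∉ {+} so T won't extend; reduce E -> T
Action: reduce (E -> T)


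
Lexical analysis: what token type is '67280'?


Pattern: digits only
Type: INTEGER_LITERAL


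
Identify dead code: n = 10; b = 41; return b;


n is assigned but never read
Dead: 'n = 10'


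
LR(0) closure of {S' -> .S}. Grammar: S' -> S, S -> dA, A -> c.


Start: S' -> .S
For each item with dot before a nonterminal B, add B -> .γ for every B-production
Closure: [S' -> .S, S -> .dA]


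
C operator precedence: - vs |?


'-' is additive (level 9); '|' is bitwise OR (level 3)
Higher level binds tighter
'-' has higher precedence than '|'


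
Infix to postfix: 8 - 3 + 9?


Left to right (same or higher precedence on left)
Postfix: 8 3 - 9 +


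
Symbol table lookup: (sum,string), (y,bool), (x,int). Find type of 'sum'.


Lookup 'sum' → type string


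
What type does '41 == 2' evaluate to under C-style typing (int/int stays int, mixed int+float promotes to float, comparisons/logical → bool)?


Operand types: int == int
Rule: comparison yields bool
Result type: bool


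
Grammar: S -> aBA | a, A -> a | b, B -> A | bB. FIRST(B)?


Per alternative of B: FIRST(A) = {a, b}; FIRST(bB) = {b}
FIRST(B) = {a, b}


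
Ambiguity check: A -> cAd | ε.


balanced c^n…d^n: each string has a unique parse
Unambiguous


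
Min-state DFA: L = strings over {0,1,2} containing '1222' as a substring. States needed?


KMP-style automaton: 4 progress states + 1 absorbing accept = 5
Minimal DFA: 5 states


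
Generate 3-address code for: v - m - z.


Break into single-operator statements:
t1 = v - m
t2 = t1 - z


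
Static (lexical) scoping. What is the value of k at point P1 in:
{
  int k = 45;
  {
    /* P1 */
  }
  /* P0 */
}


P1's block does not declare k; resolves to the enclosing declaration at depth 0
k = 45


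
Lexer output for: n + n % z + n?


Scan left to right, longest-match per lexeme
Tokens: ID(n), OP(+), ID(n), OP(%), ID(z), OP(+), ID(n)


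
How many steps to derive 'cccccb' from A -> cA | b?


Derivation: A => cA => ccA => cccA => ccccA => cccccA => cccccb
Steps: 6


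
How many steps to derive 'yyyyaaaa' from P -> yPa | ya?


Derivation: P => yPa => yyPaa => yyyPaaa => yyyyaaaa
Steps: 4


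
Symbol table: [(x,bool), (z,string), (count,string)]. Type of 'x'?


Lookup 'x' → type bool


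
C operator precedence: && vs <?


'<' is relational (level 7); '&&' is logical AND (level 2)
Higher level binds tighter
'<' has higher precedence than '&&'


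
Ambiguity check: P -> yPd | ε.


balanced y^n…d^n: each string has a unique parse
Unambiguous


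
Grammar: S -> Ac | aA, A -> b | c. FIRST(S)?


Per alternative of S: FIRST(Ac) = {b, c}; FIRST(aA) = {a}
FIRST(S) = {a, b, c}


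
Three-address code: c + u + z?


Break into single-operator statements:
t1 = c + u
t2 = t1 + z


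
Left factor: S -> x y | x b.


Common prefix: 'x'
Factored: S -> x S', S' -> y | b


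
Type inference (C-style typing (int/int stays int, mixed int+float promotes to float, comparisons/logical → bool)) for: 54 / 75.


Operand types: int / int
Rule: mixed int/float promotes to float; int/int stays int
Result type: int


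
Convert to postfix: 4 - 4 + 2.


Left to right (same or higher precedence on left)
Postfix: 4 4 - 2 +


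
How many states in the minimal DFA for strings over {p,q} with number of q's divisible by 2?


Track (count of q) mod 2: states 0..1, accept at 0
Minimal DFA: 2 states


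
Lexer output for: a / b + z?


Scan left to right, longest-match per lexeme
Tokens: ID(a), OP(/), ID(b), OP(+), ID(z)


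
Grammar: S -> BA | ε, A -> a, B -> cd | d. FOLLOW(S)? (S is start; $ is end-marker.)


$ ∈ FOLLOW(S). For each A -> αBβ: add FIRST(β)\{ε} to FOLLOW(B); if β nullable, add FOLLOW(A).
FOLLOW(S) = {$}


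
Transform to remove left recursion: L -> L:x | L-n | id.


Left-recursive alternatives: L:x, L-n; non-recursive: id
Introduce L': L -> idL', L' -> :xL' | -nL' | ε


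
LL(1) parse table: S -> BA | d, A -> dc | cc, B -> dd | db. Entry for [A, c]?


For [A, c]: 'c' ∈ FIRST(cc)
Entry: A -> cc


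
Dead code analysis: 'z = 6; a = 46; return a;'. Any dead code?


z is assigned but never read
Dead: 'z = 6'


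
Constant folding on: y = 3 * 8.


3 * 8 = 24 at compile time
Optimized: y = 24


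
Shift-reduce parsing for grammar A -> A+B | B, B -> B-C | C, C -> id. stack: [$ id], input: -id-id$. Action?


'id' on top is the handle for C -> id
Action: reduce (C -> id)


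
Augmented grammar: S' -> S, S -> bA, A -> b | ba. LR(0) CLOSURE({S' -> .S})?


Start: S' -> .S
For each item with dot before a nonterminal B, add B -> .γ for every B-production
Closure: [S' -> .S, S -> .bA]


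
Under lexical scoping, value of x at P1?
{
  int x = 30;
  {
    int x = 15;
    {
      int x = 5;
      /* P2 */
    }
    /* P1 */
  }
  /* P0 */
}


x declared in the same block as P1
x = 15


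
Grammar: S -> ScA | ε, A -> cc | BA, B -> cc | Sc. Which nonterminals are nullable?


A nonterminal is nullable iff some alternative derives ε (directly, or every symbol in it is nullable)
Nullable: {S}


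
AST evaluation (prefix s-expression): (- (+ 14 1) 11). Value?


Evaluate inner: (+ 14 1) = 15
Evaluate root: (- 15 11) = 4
Result: 4


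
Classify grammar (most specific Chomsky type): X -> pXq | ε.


Single nonterminal LHS, but p^n q^n is not regular
Classification: Type 2 (Context-Free)


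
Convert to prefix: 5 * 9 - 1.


left-to-right (same/higher precedence on left): tree is (- (* 5 9) 1)
Prefix: - * 5 9 1


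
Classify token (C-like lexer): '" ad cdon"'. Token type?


Pattern: double-quoted sequence
Type: STRING_LITERAL


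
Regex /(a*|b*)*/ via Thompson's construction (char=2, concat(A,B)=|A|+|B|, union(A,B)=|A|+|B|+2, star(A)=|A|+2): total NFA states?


Syntax tree has 2 char leaf(s), 1 union(s), 3 star(s)
chars contribute 2×2 = 4; each union adds +2; each star adds +2
Total: 4 + 2 + 6 = 12 states


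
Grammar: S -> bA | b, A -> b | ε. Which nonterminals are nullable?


A nonterminal is nullable iff some alternative derives ε (directly, or every symbol in it is nullable)
Nullable: {A}


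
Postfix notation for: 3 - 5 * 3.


* has higher precedence, evaluate 5*3 first
Postfix: 3 5 3 * -


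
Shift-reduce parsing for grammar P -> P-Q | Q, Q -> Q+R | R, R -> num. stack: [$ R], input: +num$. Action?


'R' (not preceded by Q+) is the handle for Q -> R
Action: reduce (Q -> R)


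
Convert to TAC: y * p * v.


Break into single-operator statements:
t1 = y * p
t2 = t1 * v


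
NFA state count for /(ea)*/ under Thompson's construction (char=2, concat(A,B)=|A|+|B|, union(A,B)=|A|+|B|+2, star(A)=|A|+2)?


Syntax tree has 2 char leaf(s), 0 union(s), 1 star(s)
chars contribute 2×2 = 4; each union adds +2; each star adds +2
Total: 4 + 0 + 2 = 6 states


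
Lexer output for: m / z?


Scan left to right, longest-match per lexeme
Tokens: ID(m), OP(/), ID(z)


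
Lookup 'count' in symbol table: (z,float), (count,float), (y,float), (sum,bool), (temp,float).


Lookup 'count' → type float


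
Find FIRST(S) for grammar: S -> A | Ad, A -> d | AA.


Per alternative of S: FIRST(A) = {d}; FIRST(Ad) = {d}
FIRST(S) = {d}


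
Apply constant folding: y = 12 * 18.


12 * 18 = 216 at compile time
Optimized: y = 216


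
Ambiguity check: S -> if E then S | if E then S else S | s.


dangling else: 'if E then if E then s else s' parses two ways
Ambiguous


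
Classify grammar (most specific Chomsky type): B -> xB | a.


Right-linear: every RHS is a terminal or a terminal followed by one nonterminal
Classification: Type 3 (Regular)


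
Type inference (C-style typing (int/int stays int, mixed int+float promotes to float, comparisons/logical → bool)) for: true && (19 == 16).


Operand types: bool && bool
Rule: logical operators take bool operands and yield bool
Result type: bool


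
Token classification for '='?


Pattern: operator symbol
Type: OPERATOR


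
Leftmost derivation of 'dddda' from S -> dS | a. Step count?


Derivation: S => dS => ddS => dddS => ddddS => dddda
Steps: 5


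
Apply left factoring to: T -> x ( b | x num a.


Common prefix: 'x'
Factored: T -> x T', T' -> ( b | num a


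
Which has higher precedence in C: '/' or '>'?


'/' is multiplicative (level 10); '>' is relational (level 7)
Higher level binds tighter
'/' has higher precedence than '>'


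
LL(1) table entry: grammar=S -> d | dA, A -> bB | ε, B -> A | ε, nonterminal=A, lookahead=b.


For [A, b]: 'b' ∈ FIRST(bB)
Entry: A -> bB


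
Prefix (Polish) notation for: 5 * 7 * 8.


left-to-right (same/higher precedence on left): tree is (* (* 5 7) 8)
Prefix: * * 5 7 8


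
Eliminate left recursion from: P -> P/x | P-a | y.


Left-recursive alternatives: P/x, P-a; non-recursive: y
Introduce P': P -> yP', P' -> /xP' | -aP' | ε


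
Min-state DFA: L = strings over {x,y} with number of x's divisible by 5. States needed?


Track (count of x) mod 5: states 0..4, accept at 0
Minimal DFA: 5 states


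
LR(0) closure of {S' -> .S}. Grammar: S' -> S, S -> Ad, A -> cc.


Start: S' -> .S
For each item with dot before a nonterminal B, add B -> .γ for every B-production
Closure: [S' -> .S, S -> .Ad, A -> .cc]


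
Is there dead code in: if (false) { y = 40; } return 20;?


condition is constant false, so the whole block is unreachable
Dead: 'if (false) { y = 40; }'


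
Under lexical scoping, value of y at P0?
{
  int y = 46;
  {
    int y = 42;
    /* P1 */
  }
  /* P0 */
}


y declared in the same block as P0
y = 46


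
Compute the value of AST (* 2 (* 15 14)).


Evaluate inner: (* 15 14) = 210
Evaluate root: (* 2 210) = 420
Result: 420


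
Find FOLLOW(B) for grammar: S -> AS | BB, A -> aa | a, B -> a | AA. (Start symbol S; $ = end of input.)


$ ∈ FOLLOW(S). For each A -> αBβ: add FIRST(β)\{ε} to FOLLOW(B); if β nullable, add FOLLOW(A).
FOLLOW(B) = {$, a}


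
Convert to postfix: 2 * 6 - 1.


Left to right (same or higher precedence on left)
Postfix: 2 6 * 1 -


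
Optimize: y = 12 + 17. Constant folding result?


12 + 17 = 29 at compile time
Optimized: y = 29


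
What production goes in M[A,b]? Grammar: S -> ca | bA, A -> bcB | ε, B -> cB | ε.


For [A, b]: 'b' ∈ FIRST(bcB)
Entry: A -> bcB


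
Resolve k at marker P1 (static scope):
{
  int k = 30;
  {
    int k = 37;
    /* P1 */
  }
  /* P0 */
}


k declared in the same block as P1
k = 37


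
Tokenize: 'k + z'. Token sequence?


Scan left to right, longest-match per lexeme
Tokens: ID(k), OP(+), ID(z)


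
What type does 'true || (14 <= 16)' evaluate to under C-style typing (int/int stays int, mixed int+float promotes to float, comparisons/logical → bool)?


Operand types: bool || bool
Rule: logical operators take bool operands and yield bool
Result type: bool


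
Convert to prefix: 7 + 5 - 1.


left-to-right (same/higher precedence on left): tree is (- (+ 7 5) 1)
Prefix: - + 7 5 1


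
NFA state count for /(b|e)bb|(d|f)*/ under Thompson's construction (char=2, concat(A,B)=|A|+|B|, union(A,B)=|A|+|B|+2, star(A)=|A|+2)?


Syntax tree has 6 char leaf(s), 3 union(s), 1 star(s)
chars contribute 6×2 = 12; each union adds +2; each star adds +2
Total: 12 + 6 + 2 = 20 states


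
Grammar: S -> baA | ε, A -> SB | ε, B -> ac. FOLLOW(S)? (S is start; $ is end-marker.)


$ ∈ FOLLOW(S). For each A -> αBβ: add FIRST(β)\{ε} to FOLLOW(B); if β nullable, add FOLLOW(A).
FOLLOW(S) = {$, a}


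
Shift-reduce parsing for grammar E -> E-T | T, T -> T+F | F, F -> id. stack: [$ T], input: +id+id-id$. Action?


shift '+' to continue T -> T+F
Action: shift


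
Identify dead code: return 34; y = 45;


statement follows a return and is unreachable
Dead: 'y = 45'


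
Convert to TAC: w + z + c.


Break into single-operator statements:
t1 = w + z
t2 = t1 + c


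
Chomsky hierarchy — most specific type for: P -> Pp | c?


Left-linear: every RHS is a terminal or one nonterminal followed by a terminal
Classification: Type 3 (Regular)


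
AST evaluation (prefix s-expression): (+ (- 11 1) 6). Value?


Evaluate inner: (- 11 1) = 10
Evaluate root: (+ 10 6) = 16
Result: 16


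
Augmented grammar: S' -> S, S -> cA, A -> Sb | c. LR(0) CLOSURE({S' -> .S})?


Start: S' -> .S
For each item with dot before a nonterminal B, add B -> .γ for every B-production
Closure: [S' -> .S, S -> .cA]


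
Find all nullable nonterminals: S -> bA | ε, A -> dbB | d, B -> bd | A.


A nonterminal is nullable iff some alternative derives ε (directly, or every symbol in it is nullable)
Nullable: {S}


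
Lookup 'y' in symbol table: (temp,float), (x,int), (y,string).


Lookup 'y' → type string


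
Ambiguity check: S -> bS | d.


right-linear, alternatives start with distinct terminals 'b' vs 'd': unique leftmost derivation
Unambiguous


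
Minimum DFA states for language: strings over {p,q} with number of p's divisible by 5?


Track (count of p) mod 5: states 0..4, accept at 0
Minimal DFA: 5 states


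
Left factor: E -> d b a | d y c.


Common prefix: 'd'
Factored: E -> d E', E' -> b a | y c


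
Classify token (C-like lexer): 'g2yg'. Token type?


Pattern: letter/underscore followed by alphanumerics, not a keyword
Type: IDENTIFIER


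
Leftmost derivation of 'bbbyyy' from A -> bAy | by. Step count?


Derivation: A => bAy => bbAyy => bbbyyy
Steps: 3


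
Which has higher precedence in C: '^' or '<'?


'<' is relational (level 7); '^' is bitwise XOR (level 4)
Higher level binds tighter
'<' has higher precedence than '^'


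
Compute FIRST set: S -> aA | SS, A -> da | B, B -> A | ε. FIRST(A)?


Per alternative of A: FIRST(da) = {d}; FIRST(B) = {d, ε}
FIRST(A) = {d, ε}


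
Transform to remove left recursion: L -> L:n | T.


Left-recursive alternatives: L:n; non-recursive: T
Introduce L': L -> TL', L' -> :nL' | ε


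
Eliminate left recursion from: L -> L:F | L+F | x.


Left-recursive alternatives: L:F, L+F; non-recursive: x
Introduce L': L -> xL', L' -> :FL' | +FL' | ε


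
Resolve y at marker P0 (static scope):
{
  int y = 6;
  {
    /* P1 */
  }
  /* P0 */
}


y declared in the same block as P0
y = 6


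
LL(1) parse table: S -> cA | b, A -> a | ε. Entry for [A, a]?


For [A, a]: 'a' ∈ FIRST(a)
Entry: A -> a


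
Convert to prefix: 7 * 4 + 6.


left-to-right (same/higher precedence on left): tree is (+ (* 7 4) 6)
Prefix: + * 7 4 6


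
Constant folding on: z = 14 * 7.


14 * 7 = 98 at compile time
Optimized: z = 98


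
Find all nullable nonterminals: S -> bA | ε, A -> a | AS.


A nonterminal is nullable iff some alternative derives ε (directly, or every symbol in it is nullable)
Nullable: {S}


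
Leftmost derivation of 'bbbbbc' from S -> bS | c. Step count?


Derivation: S => bS => bbS => bbbS => bbbbS => bbbbbS => bbbbbc
Steps: 6


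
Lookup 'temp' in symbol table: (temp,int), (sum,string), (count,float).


Lookup 'temp' → type int


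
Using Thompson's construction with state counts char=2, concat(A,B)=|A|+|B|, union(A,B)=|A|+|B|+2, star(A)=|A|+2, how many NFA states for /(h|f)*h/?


Syntax tree has 3 char leaf(s), 1 union(s), 1 star(s)
chars contribute 3×2 = 6; each union adds +2; each star adds +2
Total: 6 + 2 + 2 = 10 states


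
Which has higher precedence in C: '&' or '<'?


'<' is relational (level 7); '&' is bitwise AND (level 5)
Higher level binds tighter
'<' has higher precedence than '&'


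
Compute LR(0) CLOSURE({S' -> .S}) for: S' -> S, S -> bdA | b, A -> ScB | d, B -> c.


Start: S' -> .S
For each item with dot before a nonterminal B, add B -> .γ for every B-production
Closure: [S' -> .S, S -> .bdA, S -> .b]


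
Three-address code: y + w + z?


Break into single-operator statements:
t1 = y + w
t2 = t1 + z


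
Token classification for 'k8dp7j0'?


Pattern: letter/underscore followed by alphanumerics, not a keyword
Type: IDENTIFIER


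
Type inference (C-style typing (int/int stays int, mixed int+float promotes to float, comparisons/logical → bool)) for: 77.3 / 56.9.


Operand types: float / float
Rule: mixed int/float promotes to float; int/int stays int
Result type: float


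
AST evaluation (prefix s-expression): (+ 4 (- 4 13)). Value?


Evaluate inner: (- 4 13) = -9
Evaluate root: (+ 4 -9) = -5
Result: -5


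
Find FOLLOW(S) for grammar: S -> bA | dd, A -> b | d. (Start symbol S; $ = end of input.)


$ ∈ FOLLOW(S). For each A -> αBβ: add FIRST(β)\{ε} to FOLLOW(B); if β nullable, add FOLLOW(A).
FOLLOW(S) = {$}


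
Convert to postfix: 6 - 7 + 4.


Left to right (same or higher precedence on left)
Postfix: 6 7 - 4 +


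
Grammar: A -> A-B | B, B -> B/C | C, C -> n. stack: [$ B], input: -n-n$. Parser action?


lookahead ∉ {/} so B won't extend; reduce A -> B
Action: reduce (A -> B)


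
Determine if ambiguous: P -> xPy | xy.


balanced x^n…y^n: each string has a unique parse
Unambiguous


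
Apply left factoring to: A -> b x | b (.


Common prefix: 'b'
Factored: A -> b A', A' -> x | (


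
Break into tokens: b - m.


Scan left to right, longest-match per lexeme
Tokens: ID(b), OP(-), ID(m)


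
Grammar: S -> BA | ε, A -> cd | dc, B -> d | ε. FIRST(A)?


Per alternative of A: FIRST(cd) = {c}; FIRST(dc) = {d}
FIRST(A) = {c, d}


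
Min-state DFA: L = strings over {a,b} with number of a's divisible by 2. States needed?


Track (count of a) mod 2: states 0..1, accept at 0
Minimal DFA: 2 states


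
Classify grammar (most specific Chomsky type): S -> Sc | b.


Left-linear: every RHS is a terminal or one nonterminal followed by a terminal
Classification: Type 3 (Regular)


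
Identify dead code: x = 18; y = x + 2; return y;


x is read by y's definition; y is returned
No dead code


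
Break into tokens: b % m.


Scan left to right, longest-match per lexeme
Tokens: ID(b), OP(%), ID(m)


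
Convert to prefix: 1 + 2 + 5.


left-to-right (same/higher precedence on left): tree is (+ (+ 1 2) 5)
Prefix: + + 1 2 5


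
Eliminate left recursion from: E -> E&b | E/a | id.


Left-recursive alternatives: E&b, E/a; non-recursive: id
Introduce E': E -> idE', E' -> &bE' | /aE' | ε


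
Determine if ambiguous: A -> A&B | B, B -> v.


precedence layered via separate nonterminal B: deterministic
Unambiguous


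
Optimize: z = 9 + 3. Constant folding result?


9 + 3 = 12 at compile time
Optimized: z = 12


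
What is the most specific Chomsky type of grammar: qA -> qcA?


LHS has context (more than one symbol) and |LHS| ≤ |RHS|
Classification: Type 1 (Context-Sensitive)


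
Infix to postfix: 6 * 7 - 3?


Left to right (same or higher precedence on left)
Postfix: 6 7 * 3 -


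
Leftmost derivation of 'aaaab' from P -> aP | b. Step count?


Derivation: P => aP => aaP => aaaP => aaaaP => aaaab
Steps: 5


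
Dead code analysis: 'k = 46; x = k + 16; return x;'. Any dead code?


k is read by x's definition; x is returned
No dead code


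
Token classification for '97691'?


Pattern: digits only
Type: INTEGER_LITERAL


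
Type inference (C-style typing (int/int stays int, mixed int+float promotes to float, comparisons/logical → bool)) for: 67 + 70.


Operand types: int + int
Rule: mixed int/float promotes to float; int/int stays int
Result type: int


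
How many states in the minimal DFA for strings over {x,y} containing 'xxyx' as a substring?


KMP-style automaton: 4 progress states + 1 absorbing accept = 5
Minimal DFA: 5 states


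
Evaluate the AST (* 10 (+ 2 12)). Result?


Evaluate inner: (+ 2 12) = 14
Evaluate root: (* 10 14) = 140
Result: 140


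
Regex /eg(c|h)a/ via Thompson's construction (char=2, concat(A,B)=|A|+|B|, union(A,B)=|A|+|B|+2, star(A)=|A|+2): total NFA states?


Syntax tree has 5 char leaf(s), 1 union(s), 0 star(s)
chars contribute 5×2 = 10; each union adds +2; each star adds +2
Total: 10 + 2 + 0 = 12 states


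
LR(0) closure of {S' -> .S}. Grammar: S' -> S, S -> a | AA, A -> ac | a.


Start: S' -> .S
For each item with dot before a nonterminal B, add B -> .γ for every B-production
Closure: [S' -> .S, S -> .a, S -> .AA, A -> .ac, A -> .a]


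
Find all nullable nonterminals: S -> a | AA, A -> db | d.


A nonterminal is nullable iff some alternative derives ε (directly, or every symbol in it is nullable)
Nullable: {}


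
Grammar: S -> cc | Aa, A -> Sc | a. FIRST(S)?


Per alternative of S: FIRST(cc) = {c}; FIRST(Aa) = {a, c}
FIRST(S) = {a, c}


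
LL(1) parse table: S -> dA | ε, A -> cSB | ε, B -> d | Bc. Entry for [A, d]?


For [A, d]: ε is nullable and 'd' ∈ FOLLOW(A)
Entry: A -> ε


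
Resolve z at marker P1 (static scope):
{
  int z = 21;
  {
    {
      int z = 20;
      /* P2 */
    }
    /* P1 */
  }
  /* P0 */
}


P1's block does not declare z; resolves to the enclosing declaration at depth 0
z = 21


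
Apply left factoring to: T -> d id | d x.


Common prefix: 'd'
Factored: T -> d T', T' -> id | x


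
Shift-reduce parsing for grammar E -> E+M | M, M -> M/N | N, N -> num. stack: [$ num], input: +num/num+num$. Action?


'num' on top is the handle for N -> num
Action: reduce (N -> num)


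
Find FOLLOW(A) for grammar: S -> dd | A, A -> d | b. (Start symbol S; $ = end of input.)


$ ∈ FOLLOW(S). For each A -> αBβ: add FIRST(β)\{ε} to FOLLOW(B); if β nullable, add FOLLOW(A).
FOLLOW(A) = {$}


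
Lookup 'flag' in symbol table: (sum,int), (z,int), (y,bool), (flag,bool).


Lookup 'flag' → type bool


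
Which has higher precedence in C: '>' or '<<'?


'<<' is shift (level 8); '>' is relational (level 7)
Higher level binds tighter
'<<' has higher precedence than '>'


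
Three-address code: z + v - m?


Break into single-operator statements:
t1 = z + v
t2 = t1 - m


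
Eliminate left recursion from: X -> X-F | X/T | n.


Left-recursive alternatives: X-F, X/T; non-recursive: n
Introduce X': X -> nX', X' -> -FX' | /TX' | ε


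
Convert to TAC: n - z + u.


Break into single-operator statements:
t1 = n - z
t2 = t1 + u


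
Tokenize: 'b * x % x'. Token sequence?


Scan left to right, longest-match per lexeme
Tokens: ID(b), OP(*), ID(x), OP(%), ID(x)


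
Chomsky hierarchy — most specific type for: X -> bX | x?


Right-linear: every RHS is a terminal or a terminal followed by one nonterminal
Classification: Type 3 (Regular)


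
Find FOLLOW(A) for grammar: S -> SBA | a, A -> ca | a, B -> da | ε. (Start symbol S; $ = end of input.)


$ ∈ FOLLOW(S). For each A -> αBβ: add FIRST(β)\{ε} to FOLLOW(B); if β nullable, add FOLLOW(A).
FOLLOW(A) = {$, a, c, d}


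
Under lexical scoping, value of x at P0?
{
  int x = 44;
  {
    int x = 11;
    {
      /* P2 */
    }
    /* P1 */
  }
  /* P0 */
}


x declared in the same block as P0
x = 44


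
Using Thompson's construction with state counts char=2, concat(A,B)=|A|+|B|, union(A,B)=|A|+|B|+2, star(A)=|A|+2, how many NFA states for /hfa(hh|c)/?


Syntax tree has 6 char leaf(s), 1 union(s), 0 star(s)
chars contribute 6×2 = 12; each union adds +2; each star adds +2
Total: 12 + 2 + 0 = 14 states


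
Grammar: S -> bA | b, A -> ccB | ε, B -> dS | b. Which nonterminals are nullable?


A nonterminal is nullable iff some alternative derives ε (directly, or every symbol in it is nullable)
Nullable: {A}


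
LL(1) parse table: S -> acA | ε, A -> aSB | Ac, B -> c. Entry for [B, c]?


For [B, c]: 'c' ∈ FIRST(c)
Entry: B -> c


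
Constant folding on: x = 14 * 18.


14 * 18 = 252 at compile time
Optimized: x = 252


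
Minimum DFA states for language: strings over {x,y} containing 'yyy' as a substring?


KMP-style automaton: 3 progress states + 1 absorbing accept = 4
Minimal DFA: 4 states


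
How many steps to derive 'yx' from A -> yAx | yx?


Derivation: A => yx
Steps: 1


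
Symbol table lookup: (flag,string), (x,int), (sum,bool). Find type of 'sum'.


Lookup 'sum' → type bool


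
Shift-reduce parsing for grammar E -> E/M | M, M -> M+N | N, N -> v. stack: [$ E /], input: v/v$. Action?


no handle ('E/' is not any RHS); shift 'v'
Action: shift


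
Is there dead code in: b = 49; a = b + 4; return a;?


b is read by a's definition; a is returned
No dead code


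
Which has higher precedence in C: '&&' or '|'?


'|' is bitwise OR (level 3); '&&' is logical AND (level 2)
Higher level binds tighter
'|' has higher precedence than '&&'


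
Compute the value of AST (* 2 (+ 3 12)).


Evaluate inner: (+ 3 12) = 15
Evaluate root: (* 2 15) = 30
Result: 30


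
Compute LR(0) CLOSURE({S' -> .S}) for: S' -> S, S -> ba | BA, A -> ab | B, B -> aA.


Start: S' -> .S
For each item with dot before a nonterminal B, add B -> .γ for every B-production
Closure: [S' -> .S, S -> .ba, S -> .BA, B -> .aA]


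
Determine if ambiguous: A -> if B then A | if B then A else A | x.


dangling else: 'if B then if B then x else x' parses two ways
Ambiguous


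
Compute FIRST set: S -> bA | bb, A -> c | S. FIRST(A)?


Per alternative of A: FIRST(c) = {c}; FIRST(S) = {b}
FIRST(A) = {b, c}


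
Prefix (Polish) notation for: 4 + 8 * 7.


'*' binds tighter: tree is (+ 4 (* 8 7))
Prefix: + 4 * 8 7


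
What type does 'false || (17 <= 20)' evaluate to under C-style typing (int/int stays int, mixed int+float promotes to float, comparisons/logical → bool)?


Operand types: bool || bool
Rule: logical operators take bool operands and yield bool
Result type: bool


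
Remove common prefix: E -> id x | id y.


Common prefix: 'id'
Factored: E -> id E', E' -> x | y


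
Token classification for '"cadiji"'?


Pattern: double-quoted sequence
Type: STRING_LITERAL


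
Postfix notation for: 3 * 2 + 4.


Left to right (same or higher precedence on left)
Postfix: 3 2 * 4 +


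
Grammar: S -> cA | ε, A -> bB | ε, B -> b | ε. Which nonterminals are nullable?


A nonterminal is nullable iff some alternative derives ε (directly, or every symbol in it is nullable)
Nullable: {A, B, S}


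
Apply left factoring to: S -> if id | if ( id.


Common prefix: 'if'
Factored: S -> if S', S' -> id | ( id


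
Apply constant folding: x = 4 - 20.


4 - 20 = -16 at compile time
Optimized: x = -16


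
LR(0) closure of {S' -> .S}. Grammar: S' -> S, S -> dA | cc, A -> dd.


Start: S' -> .S
For each item with dot before a nonterminal B, add B -> .γ for every B-production
Closure: [S' -> .S, S -> .dA, S -> .cc]


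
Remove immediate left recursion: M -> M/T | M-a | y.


Left-recursive alternatives: M/T, M-a; non-recursive: y
Introduce M': M -> yM', M' -> /TM' | -aM' | ε


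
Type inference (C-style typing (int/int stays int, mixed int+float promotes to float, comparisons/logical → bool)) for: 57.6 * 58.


Operand types: float * int
Rule: mixed int/float promotes to float; int/int stays int
Result type: float


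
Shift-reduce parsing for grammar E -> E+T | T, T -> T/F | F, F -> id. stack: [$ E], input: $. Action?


start symbol E on stack, input exhausted
Action: accept


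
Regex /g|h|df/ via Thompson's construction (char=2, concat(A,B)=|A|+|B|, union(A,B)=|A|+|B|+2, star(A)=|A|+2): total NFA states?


Syntax tree has 4 char leaf(s), 2 union(s), 0 star(s)
chars contribute 4×2 = 8; each union adds +2; each star adds +2
Total: 8 + 4 + 0 = 12 states


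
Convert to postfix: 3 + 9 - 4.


Left to right (same or higher precedence on left)
Postfix: 3 9 + 4 -


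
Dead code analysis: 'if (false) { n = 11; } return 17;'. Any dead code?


condition is constant false, so the whole block is unreachable
Dead: 'if (false) { n = 11; }'


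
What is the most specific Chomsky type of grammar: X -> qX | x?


Right-linear: every RHS is a terminal or a terminal followed by one nonterminal
Classification: Type 3 (Regular)


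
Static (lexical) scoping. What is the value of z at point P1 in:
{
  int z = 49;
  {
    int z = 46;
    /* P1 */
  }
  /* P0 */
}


z declared in the same block as P1
z = 46


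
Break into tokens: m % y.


Scan left to right, longest-match per lexeme
Tokens: ID(m), OP(%), ID(y)


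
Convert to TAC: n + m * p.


Break into single-operator statements:
t1 = m * p
t2 = n + t1


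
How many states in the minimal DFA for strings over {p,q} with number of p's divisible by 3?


Track (count of p) mod 3: states 0..2, accept at 0
Minimal DFA: 3 states


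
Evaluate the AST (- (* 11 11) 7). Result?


Evaluate inner: (* 11 11) = 121
Evaluate root: (- 121 7) = 114
Result: 114


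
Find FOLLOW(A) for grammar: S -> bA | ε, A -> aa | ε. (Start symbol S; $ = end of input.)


$ ∈ FOLLOW(S). For each A -> αBβ: add FIRST(β)\{ε} to FOLLOW(B); if β nullable, add FOLLOW(A).
FOLLOW(A) = {$}


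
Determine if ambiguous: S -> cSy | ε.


balanced c^n…y^n: each string has a unique parse
Unambiguous


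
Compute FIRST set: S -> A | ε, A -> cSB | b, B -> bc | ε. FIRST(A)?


Per alternative of A: FIRST(cSB) = {c}; FIRST(b) = {b}
FIRST(A) = {b, c}


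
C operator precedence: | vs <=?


'<=' is relational (level 7); '|' is bitwise OR (level 3)
Higher level binds tighter
'<=' has higher precedence than '|'


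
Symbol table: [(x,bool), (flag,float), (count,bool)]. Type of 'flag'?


Lookup 'flag' → type float


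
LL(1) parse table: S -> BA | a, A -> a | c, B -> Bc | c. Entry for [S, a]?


For [S, a]: 'a' ∈ FIRST(a)
Entry: S -> a
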